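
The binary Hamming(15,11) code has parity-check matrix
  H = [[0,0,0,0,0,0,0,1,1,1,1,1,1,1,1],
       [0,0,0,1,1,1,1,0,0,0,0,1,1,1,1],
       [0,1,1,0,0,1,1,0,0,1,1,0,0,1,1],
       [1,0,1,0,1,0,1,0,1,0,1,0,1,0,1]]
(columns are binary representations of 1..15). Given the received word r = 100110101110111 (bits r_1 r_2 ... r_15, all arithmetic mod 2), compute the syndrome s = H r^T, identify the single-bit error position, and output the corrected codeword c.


s = (0, 0, 1, 1)^T, error position = 3, corrected codeword c = 101110101110111

Compute s = H r^T mod 2 one row at a time:
  s_1 = 0 + 1 + 1 + 1 + 0 + 1 + 1 + 1 = 6 ≡ 0 (mod 2).
  s_2 = 1 + 1 + 0 + 1 + 0 + 1 + 1 + 1 = 6 ≡ 0 (mod 2).
  s_3 = 0 + 0 + 0 + 1 + 1 + 1 + 1 + 1 = 5 ≡ 1 (mod 2).
  s_4 = 1 + 0 + 1 + 1 + 1 + 1 + 1 + 1 = 7 ≡ 1 (mod 2).
s = (0, 0, 1, 1)^T — this equals column 3 of H (binary 0011), so error is at position 3.
Correct: flip bit 3 of r = 100110101110111 to get c = 101110101110111.


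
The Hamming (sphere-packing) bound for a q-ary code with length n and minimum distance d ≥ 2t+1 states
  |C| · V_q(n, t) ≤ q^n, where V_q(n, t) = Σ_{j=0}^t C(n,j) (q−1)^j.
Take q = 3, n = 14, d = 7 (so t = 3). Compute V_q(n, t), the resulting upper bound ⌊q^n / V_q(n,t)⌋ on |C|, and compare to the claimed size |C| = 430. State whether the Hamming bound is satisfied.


V_q(n, t) = 3305, q^n = 4782969, Hamming bound = 1447, |C| = 430 ≤ bound (satisfied).

Step 1: Compute V_q(n, t) = Σ_{j=0}^3 C(n, j) (q−1)^j.
  j = 0: C(14,0)·(2)^0 = 1·1 = 1.
  j = 1: C(14,1)·(2)^1 = 14·2 = 28.
  j = 2: C(14,2)·(2)^2 = 91·4 = 364.
  j = 3: C(14,3)·(2)^3 = 364·8 = 2912.
  V_q(n, t) = 1 + 28 + 364 + 2912 = 3305.
Step 2: q^n = 3^14 = 4782969.
Step 3: Hamming bound ⌊q^n / V_q(n,t)⌋ = ⌊4782969/3305⌋ = 1447.
Step 4: Compare |C| = 430 to 1447: satisfied.
The claimed |C| lies below the Hamming bound.


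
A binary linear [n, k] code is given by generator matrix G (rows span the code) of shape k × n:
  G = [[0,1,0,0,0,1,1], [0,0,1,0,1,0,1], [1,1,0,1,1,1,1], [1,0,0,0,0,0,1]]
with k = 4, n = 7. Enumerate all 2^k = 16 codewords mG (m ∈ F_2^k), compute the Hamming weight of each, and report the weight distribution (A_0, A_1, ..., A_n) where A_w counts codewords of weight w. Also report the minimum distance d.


Weight distribution: A_0 = 1, A_2 = 2, A_3 = 6, A_4 = 3, A_5 = 2, A_6 = 2. Minimum distance d = 2.

Enumerate all 2^4 = 16 messages m ∈ F_2^4.
For each, compute codeword c = mG in F_2^7, then tally its weight.
  m = 0000 → c = 0000000, weight = 0.
  m = 1000 → c = 0100011, weight = 3.
  m = 0100 → c = 0010101, weight = 3.
  m = 1100 → c = 0110110, weight = 4.
  m = 0010 → c = 1101111, weight = 6.
  m = 1010 → c = 1001100, weight = 3.
  m = 0110 → c = 1111010, weight = 5.
  m = 1110 → c = 1011001, weight = 4.
  m = 0001 → c = 1000001, weight = 2.
  m = 1001 → c = 1100010, weight = 3.
  m = 0101 → c = 1010100, weight = 3.
  m = 1101 → c = 1110111, weight = 6.
  m = 0011 → c = 0101110, weight = 4.
  m = 1011 → c = 0001101, weight = 3.
  m = 0111 → c = 0111011, weight = 5.
  m = 1111 → c = 0011000, weight = 2.
Tally weights:
  weight 0: 1 codewords.
  weight 2: 2 codewords.
  weight 3: 6 codewords.
  weight 4: 3 codewords.
  weight 5: 2 codewords.
  weight 6: 2 codewords.
Minimum distance d = smallest w > 0 with A_w > 0 = 2.
Sanity: Σ A_w = 16 = 2^4 = 16 ✓.


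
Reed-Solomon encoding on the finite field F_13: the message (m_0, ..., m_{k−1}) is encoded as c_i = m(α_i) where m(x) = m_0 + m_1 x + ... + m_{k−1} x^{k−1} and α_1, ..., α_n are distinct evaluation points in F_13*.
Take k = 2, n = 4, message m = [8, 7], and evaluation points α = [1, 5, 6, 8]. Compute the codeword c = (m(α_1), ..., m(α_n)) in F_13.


c = [2, 4, 11, 12]

Message polynomial: m(x) = 8 + 7·x (mod 13).
For each evaluation point α_i, compute m(α_i) mod 13:
  α_1 = 1: Horner steps 7 → 2, so m(1) = 2.
  α_2 = 5: Horner steps 7 → 4, so m(5) = 4.
  α_3 = 6: Horner steps 7 → 11, so m(6) = 11.
  α_4 = 8: Horner steps 7 → 12, so m(8) = 12.
Codeword c = [2, 4, 11, 12] ∈ F_13^4.


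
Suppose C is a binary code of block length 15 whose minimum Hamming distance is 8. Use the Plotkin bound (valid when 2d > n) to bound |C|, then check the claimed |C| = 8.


Plotkin bound M ≤ 16; given |C| = 8 ≤ bound (satisfied).

Check applicability: 2d = 16, n = 15.
2d − n = 1 > 0, so Plotkin applies.
Compute d/(2d−n) = 8/1 ≈ 8.0000.
⌊d/(2d−n)⌋ = 8.
Plotkin bound: M ≤ 2·8 = 16.
Given |C| = 8, check: satisfied.
This |C| is below the Plotkin bound.


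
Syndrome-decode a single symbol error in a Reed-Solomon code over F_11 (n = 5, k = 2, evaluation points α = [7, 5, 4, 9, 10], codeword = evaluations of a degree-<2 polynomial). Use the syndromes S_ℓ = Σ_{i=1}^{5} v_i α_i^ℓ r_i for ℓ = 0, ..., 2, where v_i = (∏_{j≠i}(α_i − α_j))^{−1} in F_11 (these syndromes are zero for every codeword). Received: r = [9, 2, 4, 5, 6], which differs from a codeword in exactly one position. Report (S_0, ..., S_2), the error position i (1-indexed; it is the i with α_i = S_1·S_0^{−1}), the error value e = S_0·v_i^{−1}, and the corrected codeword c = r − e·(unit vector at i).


S = (7, 4, 7), error at position 5, error magnitude e = 3, c = [9, 2, 4, 5, 3].

Step 1: column multipliers v_i = (∏_{j≠i}(α_i − α_j))^{−1} mod 11.
  i = 1 (α = 7): (7−5)(7−4)(7−9)(7−10) = 2·3·(−2)·(−3) = 36 ≡ 3, so v_1 = 3^{−1} = 4 (mod 11).
  i = 2 (α = 5): (5−7)(5−4)(5−9)(5−10) = (−2)·1·(−4)·(−5) = −40 ≡ 4, so v_2 = 4^{−1} = 3 (mod 11).
  i = 3 (α = 4): (4−7)(4−5)(4−9)(4−10) = (−3)·(−1)·(−5)·(−6) = 90 ≡ 2, so v_3 = 2^{−1} = 6 (mod 11).
  i = 4 (α = 9): (9−7)(9−5)(9−4)(9−10) = 2·4·5·(−1) = −40 ≡ 4, so v_4 = 4^{−1} = 3 (mod 11).
  i = 5 (α = 10): (10−7)(10−5)(10−4)(10−9) = 3·5·6·1 = 90 ≡ 2, so v_5 = 2^{−1} = 6 (mod 11).
  v = [4, 3, 6, 3, 6].
Step 2: syndromes of r = [9, 2, 4, 5, 6] (all sums mod 11).
  S_0 = Σ v_i r_i = 4·9 + 3·2 + 6·4 + 3·5 + 6·6 = 117 ≡ 7.
  S_1 = Σ v_i α_i r_i = 4·7·9 + 3·5·2 + 6·4·4 + 3·9·5 + 6·10·6 = 873 ≡ 4.
  α_i^2 mod 11 = [5, 3, 5, 4, 1].
  S_2 = Σ v_i α_i^2 r_i = 4·5·9 + 3·3·2 + 6·5·4 + 3·4·5 + 6·1·6 = 414 ≡ 7.
  S = (7, 4, 7) ≠ 0, so r is not a codeword (an error is present).
Step 3: locate the error. For a single error e at position i, S_ℓ = v_i·e·α_i^ℓ, so α_err = S_1/S_0.
  S_0^{−1} = 7^{−1} = 8 (mod 11), so α_err = 4·8 = 32 ≡ 10 = α_5. Error position i = 5.
  Consistency check: S_2/S_1 = 7·3 = 21 ≡ 10 = α_err ✓ (single-error assumption holds).
Step 4: error magnitude e = S_0/v_5 = S_0·∏_{j≠5}(α_5 − α_j) = 7·2 = 14 ≡ 3 (mod 11).
Step 5: correct position 5: c_5 = r_5 − e = 6 − 3 ≡ 3 (mod 11). Hence c = [9, 2, 4, 5, 3].
  Check: interpolating c through the α_i gives m(x) = 1 + 9·x (degree < 2) with m(α_i) = c_i for every i, so c is indeed a codeword.


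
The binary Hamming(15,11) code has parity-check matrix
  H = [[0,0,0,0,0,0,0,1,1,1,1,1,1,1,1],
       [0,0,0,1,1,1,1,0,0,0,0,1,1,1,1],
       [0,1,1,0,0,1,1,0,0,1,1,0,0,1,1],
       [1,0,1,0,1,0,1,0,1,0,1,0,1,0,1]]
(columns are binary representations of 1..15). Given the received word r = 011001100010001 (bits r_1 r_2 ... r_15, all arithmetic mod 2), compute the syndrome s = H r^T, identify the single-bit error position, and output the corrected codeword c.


s = (0, 1, 0, 0)^T, error position = 4, corrected codeword c = 011101100010001

Compute s = H r^T mod 2 one row at a time:
  s_1 = 0 + 0 + 0 + 1 + 0 + 0 + 0 + 1 = 2 ≡ 0 (mod 2).
  s_2 = 0 + 0 + 1 + 1 + 0 + 0 + 0 + 1 = 3 ≡ 1 (mod 2).
  s_3 = 1 + 1 + 1 + 1 + 0 + 1 + 0 + 1 = 6 ≡ 0 (mod 2).
  s_4 = 0 + 1 + 0 + 1 + 0 + 1 + 0 + 1 = 4 ≡ 0 (mod 2).
s = (0, 1, 0, 0)^T — this equals column 4 of H (binary 0100), so error is at position 4.
Correct: flip bit 4 of r = 011001100010001 to get c = 011101100010001.


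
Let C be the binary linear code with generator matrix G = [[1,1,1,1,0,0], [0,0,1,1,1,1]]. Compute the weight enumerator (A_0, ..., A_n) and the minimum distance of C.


Weight distribution: A_0 = 1, A_4 = 3. Minimum distance d = 4.

Enumerate all 2^2 = 4 messages m ∈ F_2^2.
For each, compute codeword c = mG in F_2^6, then tally its weight.
  m = 00 → c = 000000, weight = 0.
  m = 10 → c = 111100, weight = 4.
  m = 01 → c = 001111, weight = 4.
  m = 11 → c = 110011, weight = 4.
Tally weights:
  weight 0: 1 codewords.
  weight 4: 3 codewords.
Minimum distance d = smallest w > 0 with A_w > 0 = 4.
Sanity: Σ A_w = 4 = 2^2 = 4 ✓.


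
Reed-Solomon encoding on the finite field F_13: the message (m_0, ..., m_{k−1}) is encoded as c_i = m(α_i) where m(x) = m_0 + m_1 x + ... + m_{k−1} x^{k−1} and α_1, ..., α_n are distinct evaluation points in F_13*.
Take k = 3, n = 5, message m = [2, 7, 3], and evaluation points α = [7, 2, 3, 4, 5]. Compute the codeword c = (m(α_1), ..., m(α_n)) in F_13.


c = [3, 2, 11, 0, 8]

Message polynomial: m(x) = 2 + 7·x + 3·x^2 (mod 13).
For each evaluation point α_i, compute m(α_i) mod 13:
  α_1 = 7: Horner steps 3 → 2 → 3, so m(7) = 3.
  α_2 = 2: Horner steps 3 → 0 → 2, so m(2) = 2.
  α_3 = 3: Horner steps 3 → 3 → 11, so m(3) = 11.
  α_4 = 4: Horner steps 3 → 6 → 0, so m(4) = 0.
  α_5 = 5: Horner steps 3 → 9 → 8, so m(5) = 8.
Codeword c = [3, 2, 11, 0, 8] ∈ F_13^5.


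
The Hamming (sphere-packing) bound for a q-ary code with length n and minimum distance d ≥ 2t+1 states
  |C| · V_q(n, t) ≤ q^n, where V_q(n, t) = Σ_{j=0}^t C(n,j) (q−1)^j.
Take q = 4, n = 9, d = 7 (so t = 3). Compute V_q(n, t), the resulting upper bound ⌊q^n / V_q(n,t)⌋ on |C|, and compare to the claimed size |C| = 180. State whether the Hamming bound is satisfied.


V_q(n, t) = 2620, q^n = 262144, Hamming bound = 100, |C| = 180 > bound (violated).

Step 1: Compute V_q(n, t) = Σ_{j=0}^3 C(n, j) (q−1)^j.
  j = 0: C(9,0)·(3)^0 = 1·1 = 1.
  j = 1: C(9,1)·(3)^1 = 9·3 = 27.
  j = 2: C(9,2)·(3)^2 = 36·9 = 324.
  j = 3: C(9,3)·(3)^3 = 84·27 = 2268.
  V_q(n, t) = 1 + 27 + 324 + 2268 = 2620.
Step 2: q^n = 4^9 = 262144.
Step 3: Hamming bound ⌊q^n / V_q(n,t)⌋ = ⌊262144/2620⌋ = 100.
Step 4: Compare |C| = 180 to 100: violated.
The claimed |C| lies above the Hamming bound, so no 4-ary code of length 9 with d ≥ 7 can have 180 codewords.


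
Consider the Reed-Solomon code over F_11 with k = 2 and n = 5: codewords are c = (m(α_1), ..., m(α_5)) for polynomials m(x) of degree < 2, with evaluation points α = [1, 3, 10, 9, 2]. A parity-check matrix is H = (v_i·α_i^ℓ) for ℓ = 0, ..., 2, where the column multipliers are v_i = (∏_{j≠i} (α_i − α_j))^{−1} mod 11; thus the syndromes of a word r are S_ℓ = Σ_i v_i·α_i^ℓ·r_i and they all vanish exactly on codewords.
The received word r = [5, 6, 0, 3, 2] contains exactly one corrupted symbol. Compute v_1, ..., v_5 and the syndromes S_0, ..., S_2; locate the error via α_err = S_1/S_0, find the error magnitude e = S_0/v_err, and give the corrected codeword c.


S = (1, 3, 9), error at position 2, error magnitude e = 7, c = [5, 10, 0, 3, 2].

Step 1: column multipliers v_i = (∏_{j≠i}(α_i − α_j))^{−1} mod 11.
  i = 1 (α = 1): (1−3)(1−10)(1−9)(1−2) = (−2)·(−9)·(−8)·(−1) = 144 ≡ 1, so v_1 = 1^{−1} = 1 (mod 11).
  i = 2 (α = 3): (3−1)(3−10)(3−9)(3−2) = 2·(−7)·(−6)·1 = 84 ≡ 7, so v_2 = 7^{−1} = 8 (mod 11).
  i = 3 (α = 10): (10−1)(10−3)(10−9)(10−2) = 9·7·1·8 = 504 ≡ 9, so v_3 = 9^{−1} = 5 (mod 11).
  i = 4 (α = 9): (9−1)(9−3)(9−10)(9−2) = 8·6·(−1)·7 = −336 ≡ 5, so v_4 = 5^{−1} = 9 (mod 11).
  i = 5 (α = 2): (2−1)(2−3)(2−10)(2−9) = 1·(−1)·(−8)·(−7) = −56 ≡ 10, so v_5 = 10^{−1} = 10 (mod 11).
  v = [1, 8, 5, 9, 10].
Step 2: syndromes of r = [5, 6, 0, 3, 2] (all sums mod 11).
  S_0 = Σ v_i r_i = 1·5 + 8·6 + 5·0 + 9·3 + 10·2 = 100 ≡ 1.
  S_1 = Σ v_i α_i r_i = 1·1·5 + 8·3·6 + 5·10·0 + 9·9·3 + 10·2·2 = 432 ≡ 3.
  α_i^2 mod 11 = [1, 9, 1, 4, 4].
  S_2 = Σ v_i α_i^2 r_i = 1·1·5 + 8·9·6 + 5·1·0 + 9·4·3 + 10·4·2 = 625 ≡ 9.
  S = (1, 3, 9) ≠ 0, so r is not a codeword (an error is present).
Step 3: locate the error. For a single error e at position i, S_ℓ = v_i·e·α_i^ℓ, so α_err = S_1/S_0.
  S_0^{−1} = 1^{−1} = 1 (mod 11), so α_err = 3·1 = 3 ≡ 3 = α_2. Error position i = 2.
  Consistency check: S_2/S_1 = 9·4 = 36 ≡ 3 = α_err ✓ (single-error assumption holds).
Step 4: error magnitude e = S_0/v_2 = S_0·∏_{j≠2}(α_2 − α_j) = 1·7 = 7 ≡ 7 (mod 11).
Step 5: correct position 2: c_2 = r_2 − e = 6 − 7 ≡ 10 (mod 11). Hence c = [5, 10, 0, 3, 2].
  Check: interpolating c through the α_i gives m(x) = 8 + 8·x (degree < 2) with m(α_i) = c_i for every i, so c is indeed a codeword.


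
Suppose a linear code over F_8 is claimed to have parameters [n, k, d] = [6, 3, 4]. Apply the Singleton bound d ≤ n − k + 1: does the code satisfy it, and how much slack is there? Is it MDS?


Singleton RHS = n − k + 1 = 4, slack = 0, bound satisfied, MDS.

Singleton bound: d ≤ n − k + 1.
Here n = 6, k = 3, so n − k + 1 = 4.
Given d = 4, check d ≤ 4: YES.
Slack = (n − k + 1) − d = 0.
The code is MDS (slack = 0).
Description: the claimed parameters are [6, 3, 4]_8; such a code would be MDS (meets Singleton bound).


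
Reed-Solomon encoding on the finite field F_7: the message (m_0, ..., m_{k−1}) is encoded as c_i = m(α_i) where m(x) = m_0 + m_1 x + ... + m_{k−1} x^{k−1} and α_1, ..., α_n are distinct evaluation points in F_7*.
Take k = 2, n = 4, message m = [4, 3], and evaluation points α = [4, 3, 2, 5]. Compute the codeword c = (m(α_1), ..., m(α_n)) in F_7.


c = [2, 6, 3, 5]

Message polynomial: m(x) = 4 + 3·x (mod 7).
For each evaluation point α_i, compute m(α_i) mod 7:
  α_1 = 4: Horner steps 3 → 2, so m(4) = 2.
  α_2 = 3: Horner steps 3 → 6, so m(3) = 6.
  α_3 = 2: Horner steps 3 → 3, so m(2) = 3.
  α_4 = 5: Horner steps 3 → 5, so m(5) = 5.
Codeword c = [2, 6, 3, 5] ∈ F_7^4.


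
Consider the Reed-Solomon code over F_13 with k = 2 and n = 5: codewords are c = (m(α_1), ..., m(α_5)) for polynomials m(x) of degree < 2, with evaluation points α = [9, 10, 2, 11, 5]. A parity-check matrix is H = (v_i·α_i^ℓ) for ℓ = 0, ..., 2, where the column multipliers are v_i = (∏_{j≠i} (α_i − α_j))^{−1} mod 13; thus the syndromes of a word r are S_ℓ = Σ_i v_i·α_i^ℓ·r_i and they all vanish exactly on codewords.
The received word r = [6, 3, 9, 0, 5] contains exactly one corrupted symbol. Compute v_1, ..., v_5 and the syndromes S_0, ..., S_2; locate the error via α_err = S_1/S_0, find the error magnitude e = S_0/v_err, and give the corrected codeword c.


S = (2, 4, 8), error at position 3, error magnitude e = 8, c = [6, 3, 1, 0, 5].

Step 1: column multipliers v_i = (∏_{j≠i}(α_i − α_j))^{−1} mod 13.
  i = 1 (α = 9): (9−10)(9−2)(9−11)(9−5) = (−1)·7·(−2)·4 = 56 ≡ 4, so v_1 = 4^{−1} = 10 (mod 13).
  i = 2 (α = 10): (10−9)(10−2)(10−11)(10−5) = 1·8·(−1)·5 = −40 ≡ 12, so v_2 = 12^{−1} = 12 (mod 13).
  i = 3 (α = 2): (2−9)(2−10)(2−11)(2−5) = (−7)·(−8)·(−9)·(−3) = 1512 ≡ 4, so v_3 = 4^{−1} = 10 (mod 13).
  i = 4 (α = 11): (11−9)(11−10)(11−2)(11−5) = 2·1·9·6 = 108 ≡ 4, so v_4 = 4^{−1} = 10 (mod 13).
  i = 5 (α = 5): (5−9)(5−10)(5−2)(5−11) = (−4)·(−5)·3·(−6) = −360 ≡ 4, so v_5 = 4^{−1} = 10 (mod 13).
  v = [10, 12, 10, 10, 10].
Step 2: syndromes of r = [6, 3, 9, 0, 5] (all sums mod 13).
  S_0 = Σ v_i r_i = 10·6 + 12·3 + 10·9 + 10·0 + 10·5 = 236 ≡ 2.
  S_1 = Σ v_i α_i r_i = 10·9·6 + 12·10·3 + 10·2·9 + 10·11·0 + 10·5·5 = 1330 ≡ 4.
  α_i^2 mod 13 = [3, 9, 4, 4, 12].
  S_2 = Σ v_i α_i^2 r_i = 10·3·6 + 12·9·3 + 10·4·9 + 10·4·0 + 10·12·5 = 1464 ≡ 8.
  S = (2, 4, 8) ≠ 0, so r is not a codeword (an error is present).
Step 3: locate the error. For a single error e at position i, S_ℓ = v_i·e·α_i^ℓ, so α_err = S_1/S_0.
  S_0^{−1} = 2^{−1} = 7 (mod 13), so α_err = 4·7 = 28 ≡ 2 = α_3. Error position i = 3.
  Consistency check: S_2/S_1 = 8·10 = 80 ≡ 2 = α_err ✓ (single-error assumption holds).
Step 4: error magnitude e = S_0/v_3 = S_0·∏_{j≠3}(α_3 − α_j) = 2·4 = 8 ≡ 8 (mod 13).
Step 5: correct position 3: c_3 = r_3 − e = 9 − 8 ≡ 1 (mod 13). Hence c = [6, 3, 1, 0, 5].
  Check: interpolating c through the α_i gives m(x) = 7 + 10·x (degree < 2) with m(α_i) = c_i for every i, so c is indeed a codeword.


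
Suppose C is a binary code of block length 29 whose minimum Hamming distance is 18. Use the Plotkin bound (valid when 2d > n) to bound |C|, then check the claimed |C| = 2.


Plotkin bound M ≤ 4; given |C| = 2 ≤ bound (satisfied).

Check applicability: 2d = 36, n = 29.
2d − n = 7 > 0, so Plotkin applies.
Compute d/(2d−n) = 18/7 ≈ 2.5714.
⌊d/(2d−n)⌋ = 2.
Plotkin bound: M ≤ 2·2 = 4.
Given |C| = 2, check: satisfied.
This |C| is below the Plotkin bound.


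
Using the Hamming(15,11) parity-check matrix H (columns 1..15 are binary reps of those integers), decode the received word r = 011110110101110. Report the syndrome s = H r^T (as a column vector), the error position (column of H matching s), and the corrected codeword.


s = (1, 0, 1, 0)^T, error position = 10, corrected codeword c = 011110110001110

Compute s = H r^T mod 2 one row at a time:
  s_1 = 1 + 0 + 1 + 0 + 1 + 1 + 1 + 0 = 5 ≡ 1 (mod 2).
  s_2 = 1 + 1 + 0 + 1 + 1 + 1 + 1 + 0 = 6 ≡ 0 (mod 2).
  s_3 = 1 + 1 + 0 + 1 + 1 + 0 + 1 + 0 = 5 ≡ 1 (mod 2).
  s_4 = 0 + 1 + 1 + 1 + 0 + 0 + 1 + 0 = 4 ≡ 0 (mod 2).
s = (1, 0, 1, 0)^T — this equals column 10 of H (binary 1010), so error is at position 10.
Correct: flip bit 10 of r = 011110110101110 to get c = 011110110001110.


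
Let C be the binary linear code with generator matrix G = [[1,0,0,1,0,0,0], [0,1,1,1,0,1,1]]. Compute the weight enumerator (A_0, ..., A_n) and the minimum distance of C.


Weight distribution: A_0 = 1, A_2 = 1, A_5 = 2. Minimum distance d = 2.

Enumerate all 2^2 = 4 messages m ∈ F_2^2.
For each, compute codeword c = mG in F_2^7, then tally its weight.
  m = 00 → c = 0000000, weight = 0.
  m = 10 → c = 1001000, weight = 2.
  m = 01 → c = 0111011, weight = 5.
  m = 11 → c = 1110011, weight = 5.
Tally weights:
  weight 0: 1 codewords.
  weight 2: 1 codewords.
  weight 5: 2 codewords.
Minimum distance d = smallest w > 0 with A_w > 0 = 2.
Sanity: Σ A_w = 4 = 2^2 = 4 ✓.


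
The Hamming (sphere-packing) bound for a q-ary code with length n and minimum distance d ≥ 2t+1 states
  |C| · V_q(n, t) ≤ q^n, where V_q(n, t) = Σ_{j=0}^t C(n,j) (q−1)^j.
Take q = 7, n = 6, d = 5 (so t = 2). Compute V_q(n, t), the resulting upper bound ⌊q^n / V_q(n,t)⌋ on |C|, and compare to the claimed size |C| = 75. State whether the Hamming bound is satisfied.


V_q(n, t) = 577, q^n = 117649, Hamming bound = 203, |C| = 75 ≤ bound (satisfied).

Step 1: Compute V_q(n, t) = Σ_{j=0}^2 C(n, j) (q−1)^j.
  j = 0: C(6,0)·(6)^0 = 1·1 = 1.
  j = 1: C(6,1)·(6)^1 = 6·6 = 36.
  j = 2: C(6,2)·(6)^2 = 15·36 = 540.
  V_q(n, t) = 1 + 36 + 540 = 577.
Step 2: q^n = 7^6 = 117649.
Step 3: Hamming bound ⌊q^n / V_q(n,t)⌋ = ⌊117649/577⌋ = 203.
Step 4: Compare |C| = 75 to 203: satisfied.
The claimed |C| lies below the Hamming bound.


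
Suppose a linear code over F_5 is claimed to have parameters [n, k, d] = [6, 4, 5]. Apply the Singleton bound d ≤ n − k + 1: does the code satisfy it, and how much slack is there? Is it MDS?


Singleton RHS = n − k + 1 = 3, slack = -2, bound violated (no such code; not MDS).

Singleton bound: d ≤ n − k + 1.
Here n = 6, k = 4, so n − k + 1 = 3.
Given d = 5, check d ≤ 3: NO.
Slack = (n − k + 1) − d = -2.
The slack is negative: d = 5 exceeds n − k + 1 = 3 by 2, so the Singleton bound is violated and no linear [6, 4, 5]_5 code can exist. In particular it is not MDS (MDS requires d = n − k + 1 exactly).
Description: the claimed parameters are [6, 4, 5]_5; such a code would be impossible (violates the Singleton bound).


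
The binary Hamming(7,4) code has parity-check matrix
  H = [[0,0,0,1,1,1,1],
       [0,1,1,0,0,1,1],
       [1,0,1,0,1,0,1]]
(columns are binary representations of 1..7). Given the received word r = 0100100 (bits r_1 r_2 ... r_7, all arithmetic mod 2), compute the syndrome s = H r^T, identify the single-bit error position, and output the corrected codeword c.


s = (1, 1, 1)^T, error position = 7, corrected codeword c = 0100101

Compute s = H r^T mod 2 one row at a time:
  s_1 = 0 + 1 + 0 + 0 = 1 ≡ 1 (mod 2).
  s_2 = 1 + 0 + 0 + 0 = 1 ≡ 1 (mod 2).
  s_3 = 0 + 0 + 1 + 0 = 1 ≡ 1 (mod 2).
s = (1, 1, 1)^T — this equals column 7 of H (binary 111), so error is at position 7.
Correct: flip bit 7 of r = 0100100 to get c = 0100101.


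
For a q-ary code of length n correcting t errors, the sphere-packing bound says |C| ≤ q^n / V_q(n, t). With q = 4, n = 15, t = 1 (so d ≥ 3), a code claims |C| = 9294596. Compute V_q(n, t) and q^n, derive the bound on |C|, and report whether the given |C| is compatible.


V_q(n, t) = 46, q^n = 1073741824, Hamming bound = 23342213, |C| = 9294596 ≤ bound (satisfied).

Step 1: Compute V_q(n, t) = Σ_{j=0}^1 C(n, j) (q−1)^j.
  j = 0: C(15,0)·(3)^0 = 1·1 = 1.
  j = 1: C(15,1)·(3)^1 = 15·3 = 45.
  V_q(n, t) = 1 + 45 = 46.
Step 2: q^n = 4^15 = 1073741824.
Step 3: Hamming bound ⌊q^n / V_q(n,t)⌋ = ⌊1073741824/46⌋ = 23342213.
Step 4: Compare |C| = 9294596 to 23342213: satisfied.
The claimed |C| lies below the Hamming bound.


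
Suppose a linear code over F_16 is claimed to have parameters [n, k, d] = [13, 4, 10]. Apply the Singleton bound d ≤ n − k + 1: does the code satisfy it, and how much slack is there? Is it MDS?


Singleton RHS = n − k + 1 = 10, slack = 0, bound satisfied, MDS.

Singleton bound: d ≤ n − k + 1.
Here n = 13, k = 4, so n − k + 1 = 10.
Given d = 10, check d ≤ 10: YES.
Slack = (n − k + 1) − d = 0.
The code is MDS (slack = 0).
Description: the claimed parameters are [13, 4, 10]_16; such a code would be MDS (meets Singleton bound).


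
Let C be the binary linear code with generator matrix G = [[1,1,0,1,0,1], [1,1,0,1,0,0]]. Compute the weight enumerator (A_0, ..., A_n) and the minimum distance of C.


Weight distribution: A_0 = 1, A_1 = 1, A_3 = 1, A_4 = 1. Minimum distance d = 1.

Enumerate all 2^2 = 4 messages m ∈ F_2^2.
For each, compute codeword c = mG in F_2^6, then tally its weight.
  m = 00 → c = 000000, weight = 0.
  m = 10 → c = 110101, weight = 4.
  m = 01 → c = 110100, weight = 3.
  m = 11 → c = 000001, weight = 1.
Tally weights:
  weight 0: 1 codewords.
  weight 1: 1 codewords.
  weight 3: 1 codewords.
  weight 4: 1 codewords.
Minimum distance d = smallest w > 0 with A_w > 0 = 1.
Sanity: Σ A_w = 4 = 2^2 = 4 ✓.


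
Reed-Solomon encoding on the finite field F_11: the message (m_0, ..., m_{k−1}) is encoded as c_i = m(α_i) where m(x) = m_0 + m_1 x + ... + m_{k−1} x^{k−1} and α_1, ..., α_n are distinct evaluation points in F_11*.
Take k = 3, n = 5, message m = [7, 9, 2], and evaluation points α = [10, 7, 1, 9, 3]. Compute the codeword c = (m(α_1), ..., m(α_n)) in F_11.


c = [0, 3, 7, 8, 8]

Message polynomial: m(x) = 7 + 9·x + 2·x^2 (mod 11).
For each evaluation point α_i, compute m(α_i) mod 11:
  α_1 = 10: Horner steps 2 → 7 → 0, so m(10) = 0.
  α_2 = 7: Horner steps 2 → 1 → 3, so m(7) = 3.
  α_3 = 1: Horner steps 2 → 0 → 7, so m(1) = 7.
  α_4 = 9: Horner steps 2 → 5 → 8, so m(9) = 8.
  α_5 = 3: Horner steps 2 → 4 → 8, so m(3) = 8.
Codeword c = [0, 3, 7, 8, 8] ∈ F_11^5.


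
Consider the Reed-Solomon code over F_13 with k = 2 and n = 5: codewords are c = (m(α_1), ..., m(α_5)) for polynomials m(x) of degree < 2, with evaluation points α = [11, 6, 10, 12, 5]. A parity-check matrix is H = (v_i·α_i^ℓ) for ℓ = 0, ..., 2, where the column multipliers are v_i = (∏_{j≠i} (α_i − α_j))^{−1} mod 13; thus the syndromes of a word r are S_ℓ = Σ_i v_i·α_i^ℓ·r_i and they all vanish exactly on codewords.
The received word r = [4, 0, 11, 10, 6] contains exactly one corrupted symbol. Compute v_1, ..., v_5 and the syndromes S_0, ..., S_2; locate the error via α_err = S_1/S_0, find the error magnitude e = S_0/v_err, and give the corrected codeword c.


S = (6, 4, 7), error at position 5, error magnitude e = 12, c = [4, 0, 11, 10, 7].

Step 1: column multipliers v_i = (∏_{j≠i}(α_i − α_j))^{−1} mod 13.
  i = 1 (α = 11): (11−6)(11−10)(11−12)(11−5) = 5·1·(−1)·6 = −30 ≡ 9, so v_1 = 9^{−1} = 3 (mod 13).
  i = 2 (α = 6): (6−11)(6−10)(6−12)(6−5) = (−5)·(−4)·(−6)·1 = −120 ≡ 10, so v_2 = 10^{−1} = 4 (mod 13).
  i = 3 (α = 10): (10−11)(10−6)(10−12)(10−5) = (−1)·4·(−2)·5 = 40 ≡ 1, so v_3 = 1^{−1} = 1 (mod 13).
  i = 4 (α = 12): (12−11)(12−6)(12−10)(12−5) = 1·6·2·7 = 84 ≡ 6, so v_4 = 6^{−1} = 11 (mod 13).
  i = 5 (α = 5): (5−11)(5−6)(5−10)(5−12) = (−6)·(−1)·(−5)·(−7) = 210 ≡ 2, so v_5 = 2^{−1} = 7 (mod 13).
  v = [3, 4, 1, 11, 7].
Step 2: syndromes of r = [4, 0, 11, 10, 6] (all sums mod 13).
  S_0 = Σ v_i r_i = 3·4 + 4·0 + 1·11 + 11·10 + 7·6 = 175 ≡ 6.
  S_1 = Σ v_i α_i r_i = 3·11·4 + 4·6·0 + 1·10·11 + 11·12·10 + 7·5·6 = 1772 ≡ 4.
  α_i^2 mod 13 = [4, 10, 9, 1, 12].
  S_2 = Σ v_i α_i^2 r_i = 3·4·4 + 4·10·0 + 1·9·11 + 11·1·10 + 7·12·6 = 761 ≡ 7.
  S = (6, 4, 7) ≠ 0, so r is not a codeword (an error is present).
Step 3: locate the error. For a single error e at position i, S_ℓ = v_i·e·α_i^ℓ, so α_err = S_1/S_0.
  S_0^{−1} = 6^{−1} = 11 (mod 13), so α_err = 4·11 = 44 ≡ 5 = α_5. Error position i = 5.
  Consistency check: S_2/S_1 = 7·10 = 70 ≡ 5 = α_err ✓ (single-error assumption holds).
Step 4: error magnitude e = S_0/v_5 = S_0·∏_{j≠5}(α_5 − α_j) = 6·2 = 12 ≡ 12 (mod 13).
Step 5: correct position 5: c_5 = r_5 − e = 6 − 12 ≡ 7 (mod 13). Hence c = [4, 0, 11, 10, 7].
  Check: interpolating c through the α_i gives m(x) = 3 + 6·x (degree < 2) with m(α_i) = c_i for every i, so c is indeed a codeword.


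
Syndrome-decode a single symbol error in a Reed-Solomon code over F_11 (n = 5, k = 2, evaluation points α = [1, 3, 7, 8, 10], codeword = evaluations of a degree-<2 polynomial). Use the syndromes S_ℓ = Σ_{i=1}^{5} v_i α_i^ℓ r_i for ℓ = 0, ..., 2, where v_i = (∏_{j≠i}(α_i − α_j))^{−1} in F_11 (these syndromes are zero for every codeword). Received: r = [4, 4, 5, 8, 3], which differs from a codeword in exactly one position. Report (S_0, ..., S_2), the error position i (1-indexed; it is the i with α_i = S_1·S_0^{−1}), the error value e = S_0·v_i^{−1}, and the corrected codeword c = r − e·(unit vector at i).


S = (9, 9, 9), error at position 1, error magnitude e = 6, c = [9, 4, 5, 8, 3].

Step 1: column multipliers v_i = (∏_{j≠i}(α_i − α_j))^{−1} mod 11.
  i = 1 (α = 1): (1−3)(1−7)(1−8)(1−10) = (−2)·(−6)·(−7)·(−9) = 756 ≡ 8, so v_1 = 8^{−1} = 7 (mod 11).
  i = 2 (α = 3): (3−1)(3−7)(3−8)(3−10) = 2·(−4)·(−5)·(−7) = −280 ≡ 6, so v_2 = 6^{−1} = 2 (mod 11).
  i = 3 (α = 7): (7−1)(7−3)(7−8)(7−10) = 6·4·(−1)·(−3) = 72 ≡ 6, so v_3 = 6^{−1} = 2 (mod 11).
  i = 4 (α = 8): (8−1)(8−3)(8−7)(8−10) = 7·5·1·(−2) = −70 ≡ 7, so v_4 = 7^{−1} = 8 (mod 11).
  i = 5 (α = 10): (10−1)(10−3)(10−7)(10−8) = 9·7·3·2 = 378 ≡ 4, so v_5 = 4^{−1} = 3 (mod 11).
  v = [7, 2, 2, 8, 3].
Step 2: syndromes of r = [4, 4, 5, 8, 3] (all sums mod 11).
  S_0 = Σ v_i r_i = 7·4 + 2·4 + 2·5 + 8·8 + 3·3 = 119 ≡ 9.
  S_1 = Σ v_i α_i r_i = 7·1·4 + 2·3·4 + 2·7·5 + 8·8·8 + 3·10·3 = 724 ≡ 9.
  α_i^2 mod 11 = [1, 9, 5, 9, 1].
  S_2 = Σ v_i α_i^2 r_i = 7·1·4 + 2·9·4 + 2·5·5 + 8·9·8 + 3·1·3 = 735 ≡ 9.
  S = (9, 9, 9) ≠ 0, so r is not a codeword (an error is present).
Step 3: locate the error. For a single error e at position i, S_ℓ = v_i·e·α_i^ℓ, so α_err = S_1/S_0.
  S_0^{−1} = 9^{−1} = 5 (mod 11), so α_err = 9·5 = 45 ≡ 1 = α_1. Error position i = 1.
  Consistency check: S_2/S_1 = 9·5 = 45 ≡ 1 = α_err ✓ (single-error assumption holds).
Step 4: error magnitude e = S_0/v_1 = S_0·∏_{j≠1}(α_1 − α_j) = 9·8 = 72 ≡ 6 (mod 11).
Step 5: correct position 1: c_1 = r_1 − e = 4 − 6 ≡ 9 (mod 11). Hence c = [9, 4, 5, 8, 3].
  Check: interpolating c through the α_i gives m(x) = 6 + 3·x (degree < 2) with m(α_i) = c_i for every i, so c is indeed a codeword.


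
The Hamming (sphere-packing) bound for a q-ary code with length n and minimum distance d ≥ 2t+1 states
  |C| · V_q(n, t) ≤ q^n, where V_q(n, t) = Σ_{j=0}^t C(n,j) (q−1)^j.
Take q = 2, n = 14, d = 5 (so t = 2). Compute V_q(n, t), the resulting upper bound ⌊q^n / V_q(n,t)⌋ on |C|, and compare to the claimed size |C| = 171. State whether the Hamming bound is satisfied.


V_q(n, t) = 106, q^n = 16384, Hamming bound = 154, |C| = 171 > bound (violated).

Step 1: Compute V_q(n, t) = Σ_{j=0}^2 C(n, j) (q−1)^j.
  j = 0: C(14,0)·(1)^0 = 1·1 = 1.
  j = 1: C(14,1)·(1)^1 = 14·1 = 14.
  j = 2: C(14,2)·(1)^2 = 91·1 = 91.
  V_q(n, t) = 1 + 14 + 91 = 106.
Step 2: q^n = 2^14 = 16384.
Step 3: Hamming bound ⌊q^n / V_q(n,t)⌋ = ⌊16384/106⌋ = 154.
Step 4: Compare |C| = 171 to 154: violated.
The claimed |C| lies above the Hamming bound, so no 2-ary code of length 14 with d ≥ 5 can have 171 codewords.


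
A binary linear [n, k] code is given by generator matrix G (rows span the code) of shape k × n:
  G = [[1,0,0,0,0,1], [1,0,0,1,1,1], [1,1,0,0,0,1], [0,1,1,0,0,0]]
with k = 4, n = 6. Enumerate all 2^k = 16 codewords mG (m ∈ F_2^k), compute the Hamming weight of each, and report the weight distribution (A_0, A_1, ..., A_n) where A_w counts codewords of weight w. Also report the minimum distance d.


Weight distribution: A_0 = 1, A_1 = 2, A_2 = 3, A_3 = 4, A_4 = 3, A_5 = 2, A_6 = 1. Minimum distance d = 1.

Enumerate all 2^4 = 16 messages m ∈ F_2^4.
For each, compute codeword c = mG in F_2^6, then tally its weight.
  m = 0000 → c = 000000, weight = 0.
  m = 1000 → c = 100001, weight = 2.
  m = 0100 → c = 100111, weight = 4.
  m = 1100 → c = 000110, weight = 2.
  m = 0010 → c = 110001, weight = 3.
  m = 1010 → c = 010000, weight = 1.
  m = 0110 → c = 010110, weight = 3.
  m = 1110 → c = 110111, weight = 5.
  m = 0001 → c = 011000, weight = 2.
  m = 1001 → c = 111001, weight = 4.
  m = 0101 → c = 111111, weight = 6.
  m = 1101 → c = 011110, weight = 4.
  m = 0011 → c = 101001, weight = 3.
  m = 1011 → c = 001000, weight = 1.
  m = 0111 → c = 001110, weight = 3.
  m = 1111 → c = 101111, weight = 5.
Tally weights:
  weight 0: 1 codewords.
  weight 1: 2 codewords.
  weight 2: 3 codewords.
  weight 3: 4 codewords.
  weight 4: 3 codewords.
  weight 5: 2 codewords.
  weight 6: 1 codewords.
Minimum distance d = smallest w > 0 with A_w > 0 = 1.
Sanity: Σ A_w = 16 = 2^4 = 16 ✓.


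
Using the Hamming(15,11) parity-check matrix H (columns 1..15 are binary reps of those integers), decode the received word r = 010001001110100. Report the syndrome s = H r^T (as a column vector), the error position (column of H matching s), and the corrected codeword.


s = (0, 0, 0, 1)^T, error position = 1, corrected codeword c = 110001001110100

Compute s = H r^T mod 2 one row at a time:
  s_1 = 0 + 1 + 1 + 1 + 0 + 1 + 0 + 0 = 4 ≡ 0 (mod 2).
  s_2 = 0 + 0 + 1 + 0 + 0 + 1 + 0 + 0 = 2 ≡ 0 (mod 2).
  s_3 = 1 + 0 + 1 + 0 + 1 + 1 + 0 + 0 = 4 ≡ 0 (mod 2).
  s_4 = 0 + 0 + 0 + 0 + 1 + 1 + 1 + 0 = 3 ≡ 1 (mod 2).
s = (0, 0, 0, 1)^T — this equals column 1 of H (binary 0001), so error is at position 1.
Correct: flip bit 1 of r = 010001001110100 to get c = 110001001110100.


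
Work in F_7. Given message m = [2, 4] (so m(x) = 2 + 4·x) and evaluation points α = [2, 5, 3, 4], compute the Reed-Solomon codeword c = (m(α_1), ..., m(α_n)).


c = [3, 1, 0, 4]

Message polynomial: m(x) = 2 + 4·x (mod 7).
For each evaluation point α_i, compute m(α_i) mod 7:
  α_1 = 2: Horner steps 4 → 3, so m(2) = 3.
  α_2 = 5: Horner steps 4 → 1, so m(5) = 1.
  α_3 = 3: Horner steps 4 → 0, so m(3) = 0.
  α_4 = 4: Horner steps 4 → 4, so m(4) = 4.
Codeword c = [3, 1, 0, 4] ∈ F_7^4.


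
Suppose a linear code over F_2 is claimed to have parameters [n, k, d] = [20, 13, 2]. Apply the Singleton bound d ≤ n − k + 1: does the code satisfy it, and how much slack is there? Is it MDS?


Singleton RHS = n − k + 1 = 8, slack = 6, bound satisfied, not MDS.

Singleton bound: d ≤ n − k + 1.
Here n = 20, k = 13, so n − k + 1 = 8.
Given d = 2, check d ≤ 8: YES.
Slack = (n − k + 1) − d = 6.
The code is NOT MDS (slack = 6 > 0).
Description: the claimed parameters are [20, 13, 2]_2; such a code would be non-MDS.


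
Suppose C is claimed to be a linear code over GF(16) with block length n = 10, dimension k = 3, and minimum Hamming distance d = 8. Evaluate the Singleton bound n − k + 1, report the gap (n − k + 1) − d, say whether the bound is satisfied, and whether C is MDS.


Singleton RHS = n − k + 1 = 8, slack = 0, bound satisfied, MDS.

Singleton bound: d ≤ n − k + 1.
Here n = 10, k = 3, so n − k + 1 = 8.
Given d = 8, check d ≤ 8: YES.
Slack = (n − k + 1) − d = 0.
The code is MDS (slack = 0).
Description: the claimed parameters are [10, 3, 8]_16; such a code would be MDS (meets Singleton bound).


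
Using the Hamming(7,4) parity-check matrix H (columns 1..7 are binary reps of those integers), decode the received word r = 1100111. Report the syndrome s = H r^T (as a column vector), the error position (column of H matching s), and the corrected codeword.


s = (1, 1, 1)^T, error position = 7, corrected codeword c = 1100110

Compute s = H r^T mod 2 one row at a time:
  s_1 = 0 + 1 + 1 + 1 = 3 ≡ 1 (mod 2).
  s_2 = 1 + 0 + 1 + 1 = 3 ≡ 1 (mod 2).
  s_3 = 1 + 0 + 1 + 1 = 3 ≡ 1 (mod 2).
s = (1, 1, 1)^T — this equals column 7 of H (binary 111), so error is at position 7.
Correct: flip bit 7 of r = 1100111 to get c = 1100110.


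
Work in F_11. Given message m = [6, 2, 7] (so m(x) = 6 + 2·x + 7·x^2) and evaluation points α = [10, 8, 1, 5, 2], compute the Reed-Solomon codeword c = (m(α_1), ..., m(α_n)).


c = [0, 8, 4, 4, 5]

Message polynomial: m(x) = 6 + 2·x + 7·x^2 (mod 11).
For each evaluation point α_i, compute m(α_i) mod 11:
  α_1 = 10: Horner steps 7 → 6 → 0, so m(10) = 0.
  α_2 = 8: Horner steps 7 → 3 → 8, so m(8) = 8.
  α_3 = 1: Horner steps 7 → 9 → 4, so m(1) = 4.
  α_4 = 5: Horner steps 7 → 4 → 4, so m(5) = 4.
  α_5 = 2: Horner steps 7 → 5 → 5, so m(2) = 5.
Codeword c = [0, 8, 4, 4, 5] ∈ F_11^5.


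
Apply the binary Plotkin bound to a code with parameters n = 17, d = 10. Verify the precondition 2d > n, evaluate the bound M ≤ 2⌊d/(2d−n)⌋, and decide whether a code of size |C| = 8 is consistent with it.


Plotkin bound M ≤ 6; given |C| = 8 > bound (violated).

Check applicability: 2d = 20, n = 17.
2d − n = 3 > 0, so Plotkin applies.
Compute d/(2d−n) = 10/3 ≈ 3.3333.
⌊d/(2d−n)⌋ = 3.
Plotkin bound: M ≤ 2·3 = 6.
Given |C| = 8, check: VIOLATED.
This |C| is above the Plotkin bound, so no binary code with n = 17, d = 10 and 8 codewords exists.


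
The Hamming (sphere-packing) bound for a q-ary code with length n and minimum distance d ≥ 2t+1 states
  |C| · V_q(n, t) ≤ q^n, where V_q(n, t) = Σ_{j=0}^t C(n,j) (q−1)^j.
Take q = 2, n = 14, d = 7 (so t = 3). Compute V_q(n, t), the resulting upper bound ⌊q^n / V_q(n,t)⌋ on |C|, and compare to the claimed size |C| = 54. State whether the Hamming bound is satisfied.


V_q(n, t) = 470, q^n = 16384, Hamming bound = 34, |C| = 54 > bound (violated).

Step 1: Compute V_q(n, t) = Σ_{j=0}^3 C(n, j) (q−1)^j.
  j = 0: C(14,0)·(1)^0 = 1·1 = 1.
  j = 1: C(14,1)·(1)^1 = 14·1 = 14.
  j = 2: C(14,2)·(1)^2 = 91·1 = 91.
  j = 3: C(14,3)·(1)^3 = 364·1 = 364.
  V_q(n, t) = 1 + 14 + 91 + 364 = 470.
Step 2: q^n = 2^14 = 16384.
Step 3: Hamming bound ⌊q^n / V_q(n,t)⌋ = ⌊16384/470⌋ = 34.
Step 4: Compare |C| = 54 to 34: violated.
The claimed |C| lies above the Hamming bound, so no 2-ary code of length 14 with d ≥ 7 can have 54 codewords.


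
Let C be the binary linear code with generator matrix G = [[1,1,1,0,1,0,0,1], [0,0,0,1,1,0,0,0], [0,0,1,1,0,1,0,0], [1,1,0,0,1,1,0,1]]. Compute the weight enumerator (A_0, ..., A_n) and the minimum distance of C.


Weight distribution: A_0 = 1, A_1 = 2, A_2 = 2, A_3 = 2, A_4 = 3, A_5 = 4, A_6 = 2. Minimum distance d = 1.

Enumerate all 2^4 = 16 messages m ∈ F_2^4.
For each, compute codeword c = mG in F_2^8, then tally its weight.
  m = 0000 → c = 00000000, weight = 0.
  m = 1000 → c = 11101001, weight = 5.
  m = 0100 → c = 00011000, weight = 2.
  m = 1100 → c = 11110001, weight = 5.
  m = 0010 → c = 00110100, weight = 3.
  m = 1010 → c = 11011101, weight = 6.
  m = 0110 → c = 00101100, weight = 3.
  m = 1110 → c = 11000101, weight = 4.
  m = 0001 → c = 11001101, weight = 5.
  m = 1001 → c = 00100100, weight = 2.
  m = 0101 → c = 11010101, weight = 5.
  m = 1101 → c = 00111100, weight = 4.
  m = 0011 → c = 11111001, weight = 6.
  m = 1011 → c = 00010000, weight = 1.
  m = 0111 → c = 11100001, weight = 4.
  m = 1111 → c = 00001000, weight = 1.
Tally weights:
  weight 0: 1 codewords.
  weight 1: 2 codewords.
  weight 2: 2 codewords.
  weight 3: 2 codewords.
  weight 4: 3 codewords.
  weight 5: 4 codewords.
  weight 6: 2 codewords.
Minimum distance d = smallest w > 0 with A_w > 0 = 1.
Sanity: Σ A_w = 16 = 2^4 = 16 ✓.


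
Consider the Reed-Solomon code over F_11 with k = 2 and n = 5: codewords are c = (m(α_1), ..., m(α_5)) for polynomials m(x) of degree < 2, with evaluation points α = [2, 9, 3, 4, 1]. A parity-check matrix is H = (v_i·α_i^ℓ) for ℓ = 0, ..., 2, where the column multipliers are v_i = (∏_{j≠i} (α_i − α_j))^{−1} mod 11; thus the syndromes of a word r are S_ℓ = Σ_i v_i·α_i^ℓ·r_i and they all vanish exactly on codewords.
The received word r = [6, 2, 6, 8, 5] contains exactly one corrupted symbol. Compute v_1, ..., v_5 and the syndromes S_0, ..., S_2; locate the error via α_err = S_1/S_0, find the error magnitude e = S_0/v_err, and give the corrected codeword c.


S = (10, 8, 2), error at position 3, error magnitude e = 10, c = [6, 2, 7, 8, 5].

Step 1: column multipliers v_i = (∏_{j≠i}(α_i − α_j))^{−1} mod 11.
  i = 1 (α = 2): (2−9)(2−3)(2−4)(2−1) = (−7)·(−1)·(−2)·1 = −14 ≡ 8, so v_1 = 8^{−1} = 7 (mod 11).
  i = 2 (α = 9): (9−2)(9−3)(9−4)(9−1) = 7·6·5·8 = 1680 ≡ 8, so v_2 = 8^{−1} = 7 (mod 11).
  i = 3 (α = 3): (3−2)(3−9)(3−4)(3−1) = 1·(−6)·(−1)·2 = 12 ≡ 1, so v_3 = 1^{−1} = 1 (mod 11).
  i = 4 (α = 4): (4−2)(4−9)(4−3)(4−1) = 2·(−5)·1·3 = −30 ≡ 3, so v_4 = 3^{−1} = 4 (mod 11).
  i = 5 (α = 1): (1−2)(1−9)(1−3)(1−4) = (−1)·(−8)·(−2)·(−3) = 48 ≡ 4, so v_5 = 4^{−1} = 3 (mod 11).
  v = [7, 7, 1, 4, 3].
Step 2: syndromes of r = [6, 2, 6, 8, 5] (all sums mod 11).
  S_0 = Σ v_i r_i = 7·6 + 7·2 + 1·6 + 4·8 + 3·5 = 109 ≡ 10.
  S_1 = Σ v_i α_i r_i = 7·2·6 + 7·9·2 + 1·3·6 + 4·4·8 + 3·1·5 = 371 ≡ 8.
  α_i^2 mod 11 = [4, 4, 9, 5, 1].
  S_2 = Σ v_i α_i^2 r_i = 7·4·6 + 7·4·2 + 1·9·6 + 4·5·8 + 3·1·5 = 453 ≡ 2.
  S = (10, 8, 2) ≠ 0, so r is not a codeword (an error is present).
Step 3: locate the error. For a single error e at position i, S_ℓ = v_i·e·α_i^ℓ, so α_err = S_1/S_0.
  S_0^{−1} = 10^{−1} = 10 (mod 11), so α_err = 8·10 = 80 ≡ 3 = α_3. Error position i = 3.
  Consistency check: S_2/S_1 = 2·7 = 14 ≡ 3 = α_err ✓ (single-error assumption holds).
Step 4: error magnitude e = S_0/v_3 = S_0·∏_{j≠3}(α_3 − α_j) = 10·1 = 10 ≡ 10 (mod 11).
Step 5: correct position 3: c_3 = r_3 − e = 6 − 10 ≡ 7 (mod 11). Hence c = [6, 2, 7, 8, 5].
  Check: interpolating c through the α_i gives m(x) = 4 + 1·x (degree < 2) with m(α_i) = c_i for every i, so c is indeed a codeword.
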